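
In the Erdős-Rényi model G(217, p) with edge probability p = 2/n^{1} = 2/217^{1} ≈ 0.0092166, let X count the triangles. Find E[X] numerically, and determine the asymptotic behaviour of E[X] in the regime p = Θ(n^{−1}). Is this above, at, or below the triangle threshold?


Number of potential triangles: C(217, 3) = 1679580.
Each occurs with probability p³ ≈ (0.0092166)³ ≈ 7.8290810e-07.
By linearity: E[X] = C(217, 3)·p³ ≈ 1679580 · 7.8290810e-07 ≈ 1.31496.
Here α = 1, so p = 2/n is exactly at the triangle threshold p ~ 1/n. Asymptotically E[X] → c³/6 = 2³/6 = 4/3 ≈ 1.33333, a bounded constant. In this regime the triangle count is asymptotically Poisson(c³/6).

E[X] ≈ 1.31496; in regime p = Θ(1/n^{1}) E[X] stays bounded (at the triangle threshold p ~ 1/n).


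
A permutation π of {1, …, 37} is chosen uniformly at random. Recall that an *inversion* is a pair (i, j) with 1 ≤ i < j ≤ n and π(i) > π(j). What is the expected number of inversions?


Write X = Σ X_I over the C(37, 2) = 666 pairs i < j, with X_I the indicator of one inversion.
There are 666 indicators.
For each fixed pair i < j, the values π(i) and π(j) are two distinct elements of {1, …, 37} in uniformly random order; by symmetry P[π(i) > π(j)] = 1/2.
By linearity: E[X] = 666 · (1/2) = C(37, 2) · (1/2) = 666/2 = 333 ≈ 333.000.

E[X] = 333 = 333.000.


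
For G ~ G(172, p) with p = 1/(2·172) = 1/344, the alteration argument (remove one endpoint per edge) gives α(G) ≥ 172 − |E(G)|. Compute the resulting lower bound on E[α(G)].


E[|E(G)|] = C(172, 2)·p = 14706 · (1/344) = 171/4.
E[α(G)] ≥ n − E[|E(G)|] = 172 − 171/4 = 517/4.
Numerically: ≈ 129.250.
(This is only a lower bound; the true E[α(G)] may be larger.)

E[α(G)] ≥ 517/4 ≈ 129.250.


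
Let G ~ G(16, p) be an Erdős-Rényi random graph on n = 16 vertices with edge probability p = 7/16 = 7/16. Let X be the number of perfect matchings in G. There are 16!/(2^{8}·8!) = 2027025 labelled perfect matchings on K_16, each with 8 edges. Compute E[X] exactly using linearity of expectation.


K_16 has 16!/(2^{8}·8!) = 2027025 labelled perfect matchings.
For each such perfect matching H, let X_H = 1 if all 8 edges of H are present in G. Then P[X_H = 1] = p^{8} = (7/16)^{8} = 5764801/4294967296.
By linearity of expectation: E[X] = Σ_H E[X_H] = 2027025 · p^{8} = 2027025 · 5764801/4294967296 = 11685395747025/4294967296.
Numerically: E[X] ≈ 2720.7.

E[X] = 2027025 · (7/16)^{8} = 11685395747025/4294967296 ≈ 2720.7.


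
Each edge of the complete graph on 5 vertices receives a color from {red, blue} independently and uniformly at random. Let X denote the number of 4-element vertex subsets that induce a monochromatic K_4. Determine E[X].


Let X = Σ_S X_S over the C(5, 4) = 5 subsets S of size 4, where X_S = 1 if the K_4 on S is monochromatic.
For a fixed S, the K_4 on S has C(4, 2) = 6 edges. P[all 6 edges red] = (1/2)^6, and likewise for blue, so P[monochromatic] = 2·(1/2)^6 = 2^{1 − 6} = 1/32.
Summing: E[X] = C(5, 4) · 2^{1 − 6} = 5 · 1/32 = 5/32.
Numerically: E[X] ≈ 0.156.

E[X] = C(5,4)·2^(1−C(4,2)) = 5/32 ≈ 0.156.


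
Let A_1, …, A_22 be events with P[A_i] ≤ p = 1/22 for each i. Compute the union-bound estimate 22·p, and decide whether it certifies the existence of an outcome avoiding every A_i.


Union bound: P[∪_{i=1}^{22} A_i] ≤ Σ_i P[A_i] ≤ 22·p = 22·(1/22) = 1.
Numerically: 1 ≈ 1.00000.
Is 1 < 1? NO.
Since the bound 1 is ≥ 1, the union bound is uninformative here; it does NOT by itself certify existence.

22·p = 1 ≈ 1.00000; existence NOT certified by the union bound.


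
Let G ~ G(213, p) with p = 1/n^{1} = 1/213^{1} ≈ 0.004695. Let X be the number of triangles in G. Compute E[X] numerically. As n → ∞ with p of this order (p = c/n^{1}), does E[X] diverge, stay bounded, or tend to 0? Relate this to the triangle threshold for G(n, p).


Number of potential triangles: C(213, 3) = 1587986.
Each occurs with probability p³ ≈ (0.004695)³ ≈ 1.034811e-07.
By linearity: E[X] = C(213, 3)·p³ ≈ 1587986 · 1.034811e-07 ≈ 0.1643.
Here α = 1, so p = 1/n is exactly at the triangle threshold p ~ 1/n. Asymptotically E[X] → c³/6 = 1³/6 = 1/6 ≈ 0.1667, a bounded constant. In this regime the triangle count is asymptotically Poisson(c³/6).

E[X] ≈ 0.1643; in regime p = Θ(1/n^{1}) E[X] stays bounded (at the triangle threshold p ~ 1/n).


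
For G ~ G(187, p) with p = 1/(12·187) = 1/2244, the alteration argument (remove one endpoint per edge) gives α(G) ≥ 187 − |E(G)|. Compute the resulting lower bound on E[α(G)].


E[|E(G)|] = C(187, 2)·p = 17391 · (1/2244) = 31/4.
E[α(G)] ≥ n − E[|E(G)|] = 187 − 31/4 = 717/4.
Numerically: ≈ 179.2500.
(This is only a lower bound; the true E[α(G)] may be larger.)

E[α(G)] ≥ 717/4 ≈ 179.2500.


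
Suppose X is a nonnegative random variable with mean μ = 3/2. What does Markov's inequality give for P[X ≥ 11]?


μ = E[X] = 3/2, a = 11.
Markov: P[X ≥ 11] ≤ μ/a = (3/2)/11 = 3/22.
Numerically: ≈ 0.136364.
(Since a = 11 > μ = 1.500000, the bound 3/22 is < 1 and informative.)

P[X ≥ 11] ≤ 3/22 ≈ 0.136364.


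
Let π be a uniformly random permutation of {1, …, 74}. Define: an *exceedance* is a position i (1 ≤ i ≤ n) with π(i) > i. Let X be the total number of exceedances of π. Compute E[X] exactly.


Write X = Σ_{i=1}^{74} X_i, where X_i = 1_{π(i) > i}.
For each fixed i, π(i) is uniform over {1, …, 74} (marginal of a uniform permutation), so P[π(i) > i] = (n − i)/n. Summing: Σ_{i=1}^{74} (n − i)/n = (0 + 1 + … + 73)/74 = 74(74 − 1)/(2·74) = (74 − 1)/2.
Hence E[X] = Σ_{i=1}^{74} (74 − i)/74 = 73/2 ≈ 36.50000.

E[X] = 73/2 = 36.50000.


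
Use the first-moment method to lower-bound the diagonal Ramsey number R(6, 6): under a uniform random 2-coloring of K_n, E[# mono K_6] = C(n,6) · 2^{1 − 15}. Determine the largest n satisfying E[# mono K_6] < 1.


We need C(n, 6) · 2^{1 − 15} < 1, i.e. C(n, 6) < 2^{15 − 1} = 16384.
Check values of n near the boundary:
  n = 16: C(16, 6) = 8008; 8008 < 16384? YES
  n = 17: C(17, 6) = 12376; 12376 < 16384? YES
  n = 18: C(18, 6) = 18564; 18564 < 16384? NO
  n = 19: C(19, 6) = 27132; 27132 < 16384? NO
  n = 20: C(20, 6) = 38760; 38760 < 16384? NO
The largest n with C(n, 6) < 16384 is n = 17 (where E[X] = 1547/2048 ≈ 0.75537). Hence R(6, 6) > 17, i.e. R(6, 6) ≥ 18.

Largest n = 17; hence R(6, 6) > 17.


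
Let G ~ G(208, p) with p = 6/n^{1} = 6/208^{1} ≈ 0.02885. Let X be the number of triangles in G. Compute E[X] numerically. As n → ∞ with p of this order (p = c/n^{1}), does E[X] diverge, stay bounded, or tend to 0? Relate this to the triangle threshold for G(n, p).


Number of potential triangles: C(208, 3) = 1478256.
Each occurs with probability p³ ≈ (0.02885)³ ≈ 2.400290e-05.
By linearity: E[X] = C(208, 3)·p³ ≈ 1478256 · 2.400290e-05 ≈ 35.4824.
Here α = 1, so p = 6/n is exactly at the triangle threshold p ~ 1/n. Asymptotically E[X] → c³/6 = 6³/6 = 36 ≈ 36.0000, a bounded constant. In this regime the triangle count is asymptotically Poisson(c³/6).

E[X] ≈ 35.4824; in regime p = Θ(1/n^{1}) E[X] stays bounded (at the triangle threshold p ~ 1/n).


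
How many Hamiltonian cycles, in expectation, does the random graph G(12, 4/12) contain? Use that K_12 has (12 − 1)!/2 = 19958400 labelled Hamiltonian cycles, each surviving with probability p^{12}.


K_12 has (12 − 1)!/2 = 19958400 labelled Hamiltonian cycles.
For each such Hamiltonian cycle H, let X_H = 1 if all 12 edges of H are present in G. Then P[X_H = 1] = p^{12} = (1/3)^{12} = 1/531441.
Summing the indicators: E[X] = Σ_H E[X_H] = 19958400 · p^{12} = 19958400 · 1/531441 = 246400/6561.
Numerically: E[X] ≈ 37.5553.

E[X] = 19958400 · (1/3)^{12} = 246400/6561 ≈ 37.5553.


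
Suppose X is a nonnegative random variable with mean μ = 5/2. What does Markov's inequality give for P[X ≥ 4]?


μ = E[X] = 5/2, a = 4.
Markov: P[X ≥ 4] ≤ μ/a = (5/2)/4 = 5/8.
Numerically: ≈ 0.6250.
(Since a = 4 > μ = 2.5000, the bound 5/8 is < 1 and informative.)

P[X ≥ 4] ≤ 5/8 ≈ 0.6250.


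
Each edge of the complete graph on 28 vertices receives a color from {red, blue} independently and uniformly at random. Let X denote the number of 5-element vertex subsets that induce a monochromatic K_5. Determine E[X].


Let X = Σ_S X_S over the C(28, 5) = 98280 subsets S of size 5, where X_S = 1 if the K_5 on S is monochromatic.
For a fixed S, the K_5 on S has C(5, 2) = 10 edges. P[all 10 edges red] = (1/2)^10, and likewise for blue, so P[monochromatic] = 2·(1/2)^10 = 2^{1 − 10} = 1/512.
By linearity of expectation: E[X] = C(28, 5) · 2^{1 − 10} = 98280 · 1/512 = 12285/64.
Numerically: E[X] ≈ 191.953125.

E[X] = C(28,5)·2^(1−C(5,2)) = 12285/64 ≈ 191.953125.


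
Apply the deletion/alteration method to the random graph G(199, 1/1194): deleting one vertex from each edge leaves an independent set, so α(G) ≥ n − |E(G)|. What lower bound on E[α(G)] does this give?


E[|E(G)|] = C(199, 2)·p = 19701 · (1/1194) = 33/2.
E[α(G)] ≥ n − E[|E(G)|] = 199 − 33/2 = 365/2.
Numerically: ≈ 182.500000.
(This is only a lower bound; the true E[α(G)] may be larger.)

E[α(G)] ≥ 365/2 ≈ 182.500000.


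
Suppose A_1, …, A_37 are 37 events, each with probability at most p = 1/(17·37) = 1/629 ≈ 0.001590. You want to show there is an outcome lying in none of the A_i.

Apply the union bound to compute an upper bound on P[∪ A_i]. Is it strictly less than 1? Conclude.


Union bound: P[∪_{i=1}^{37} A_i] ≤ Σ_i P[A_i] ≤ 37·p = 37·(1/629) = 1/17.
Numerically: 1/17 ≈ 0.058824.
Is 1/17 < 1? YES.
Since P[∪ A_i] ≤ 1/17 < 1, the complement has P[∩ A_i^c] ≥ 1 − 1/17 = 16/17 > 0, so some outcome avoids every A_i.

37·p = 1/17 ≈ 0.058824; existence CERTIFIED by the union bound.


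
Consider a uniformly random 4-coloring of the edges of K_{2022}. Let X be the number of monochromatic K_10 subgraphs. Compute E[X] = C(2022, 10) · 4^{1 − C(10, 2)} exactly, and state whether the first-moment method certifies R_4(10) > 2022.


E[X] = C(2022, 10) · 4^{1 − 45} = 307870445231474093395937796 · 4^{−44} = 307870445231474093395937796/309485009821345068724781056.
As a reduced fraction: E[X] = 76967611307868523348984449/77371252455336267181195264 ≈ 0.9947831.
Is E[X] < 1? YES.
Since E[X] < 1, there exists a 4-coloring of K_{2022} with no monochromatic K_10; hence R_4(10) > 2022.

E[X] = 76967611307868523348984449/77371252455336267181195264 ≈ 0.9947831; E[X] < 1, so R_4(10) > 2022.


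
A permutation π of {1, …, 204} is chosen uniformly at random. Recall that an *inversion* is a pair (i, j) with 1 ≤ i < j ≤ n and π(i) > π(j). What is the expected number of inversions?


Write X = Σ X_I over the C(204, 2) = 20706 pairs i < j, with X_I the indicator of one inversion.
There are 20706 indicators.
For each fixed pair i < j, the values π(i) and π(j) are two distinct elements of {1, …, 204} in uniformly random order; by symmetry P[π(i) > π(j)] = 1/2.
By linearity: E[X] = 20706 · (1/2) = C(204, 2) · (1/2) = 20706/2 = 10353 ≈ 10353.000000.

E[X] = 10353 = 10353.000000.


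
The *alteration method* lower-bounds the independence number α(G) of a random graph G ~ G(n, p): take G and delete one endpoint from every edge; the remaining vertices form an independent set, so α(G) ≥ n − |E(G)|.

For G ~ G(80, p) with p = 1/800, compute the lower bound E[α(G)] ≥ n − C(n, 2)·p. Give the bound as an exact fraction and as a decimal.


E[|E(G)|] = C(80, 2)·p = 3160 · (1/800) = 79/20.
E[α(G)] ≥ n − E[|E(G)|] = 80 − 79/20 = 1521/20.
Numerically: ≈ 76.050000.
(This is only a lower bound; the true E[α(G)] may be larger.)

E[α(G)] ≥ 1521/20 ≈ 76.050000.


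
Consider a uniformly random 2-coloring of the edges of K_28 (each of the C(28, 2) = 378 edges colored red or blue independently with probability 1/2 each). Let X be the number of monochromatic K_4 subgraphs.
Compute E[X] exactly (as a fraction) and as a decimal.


Let X = Σ_S X_S over the C(28, 4) = 20475 subsets S of size 4, where X_S = 1 if the K_4 on S is monochromatic.
For a fixed S, the K_4 on S has C(4, 2) = 6 edges. P[all 6 edges red] = (1/2)^6, and likewise for blue, so P[monochromatic] = 2·(1/2)^6 = 2^{1 − 6} = 1/32.
By linearity: E[X] = C(28, 4) · 2^{1 − 6} = 20475 · 1/32 = 20475/32.
Numerically: E[X] ≈ 639.843750.

E[X] = C(28,4)·2^(1−C(4,2)) = 20475/32 ≈ 639.843750.


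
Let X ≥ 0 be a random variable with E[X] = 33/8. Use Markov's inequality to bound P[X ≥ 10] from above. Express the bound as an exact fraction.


μ = E[X] = 33/8, a = 10.
Markov: P[X ≥ 10] ≤ μ/a = (33/8)/10 = 33/80.
Numerically: ≈ 0.4125.
(Since a = 10 > μ = 4.1250, the bound 33/80 is < 1 and informative.)

P[X ≥ 10] ≤ 33/80 ≈ 0.4125.


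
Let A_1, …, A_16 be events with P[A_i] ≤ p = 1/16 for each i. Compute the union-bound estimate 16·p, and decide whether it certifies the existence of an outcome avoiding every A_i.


Union bound: P[∪_{i=1}^{16} A_i] ≤ Σ_i P[A_i] ≤ 16·p = 16·(1/16) = 1.
Numerically: 1 ≈ 1.000.
Is 1 < 1? NO.
Since the bound 1 is ≥ 1, the union bound is uninformative here; it does NOT by itself certify existence.

16·p = 1 ≈ 1.000; existence NOT certified by the union bound.


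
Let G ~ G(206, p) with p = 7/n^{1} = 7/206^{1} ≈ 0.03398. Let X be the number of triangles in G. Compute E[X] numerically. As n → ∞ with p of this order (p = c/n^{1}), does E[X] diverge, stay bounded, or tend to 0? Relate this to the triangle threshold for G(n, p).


Number of potential triangles: C(206, 3) = 1435820.
Each occurs with probability p³ ≈ (0.03398)³ ≈ 3.923670e-05.
By linearity: E[X] = C(206, 3)·p³ ≈ 1435820 · 3.923670e-05 ≈ 56.3368.
Here α = 1, so p = 7/n is exactly at the triangle threshold p ~ 1/n. Asymptotically E[X] → c³/6 = 7³/6 = 343/6 ≈ 57.1667, a bounded constant. In this regime the triangle count is asymptotically Poisson(c³/6).

E[X] ≈ 56.3368; in regime p = Θ(1/n^{1}) E[X] stays bounded (at the triangle threshold p ~ 1/n).


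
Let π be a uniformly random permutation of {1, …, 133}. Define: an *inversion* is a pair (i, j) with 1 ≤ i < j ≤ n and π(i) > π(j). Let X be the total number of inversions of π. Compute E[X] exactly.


Write X = Σ X_I over the C(133, 2) = 8778 pairs i < j, with X_I the indicator of one inversion.
There are 8778 indicators.
For each fixed pair i < j, the values π(i) and π(j) are two distinct elements of {1, …, 133} in uniformly random order; by symmetry P[π(i) > π(j)] = 1/2.
By linearity: E[X] = 8778 · (1/2) = C(133, 2) · (1/2) = 8778/2 = 4389 ≈ 4389.0000.

E[X] = 4389 = 4389.0000.


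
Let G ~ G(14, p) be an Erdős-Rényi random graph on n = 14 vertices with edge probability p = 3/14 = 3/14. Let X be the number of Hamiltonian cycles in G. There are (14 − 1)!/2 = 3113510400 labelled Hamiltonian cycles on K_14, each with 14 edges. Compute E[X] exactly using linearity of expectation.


K_14 has (14 − 1)!/2 = 3113510400 labelled Hamiltonian cycles.
For each such Hamiltonian cycle H, let X_H = 1 if all 14 edges of H are present in G. Then P[X_H = 1] = p^{14} = (3/14)^{14} = 4782969/11112006825558016.
By linearity: E[X] = Σ_H E[X_H] = 3113510400 · p^{14} = 3113510400 · 4782969/11112006825558016 = 4155084744525/3100448333024.
Numerically: E[X] ≈ 1.34016.

E[X] = 3113510400 · (3/14)^{14} = 4155084744525/3100448333024 ≈ 1.34016.


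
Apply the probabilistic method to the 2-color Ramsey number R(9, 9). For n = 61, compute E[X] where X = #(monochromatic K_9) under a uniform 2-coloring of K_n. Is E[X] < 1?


E[X] = C(61, 9) · 2^{1 − 36} = 17341763505 · 2^{−35} = 17341763505/34359738368.
As a reduced fraction: E[X] = 17341763505/34359738368 ≈ 0.50471.
Is E[X] < 1? YES.
Since E[X] < 1, there exists a 2-coloring of K_{61} with no monochromatic K_9; hence R(9, 9) > 61.

E[X] = 17341763505/34359738368 ≈ 0.50471; E[X] < 1, so R(9, 9) > 61.


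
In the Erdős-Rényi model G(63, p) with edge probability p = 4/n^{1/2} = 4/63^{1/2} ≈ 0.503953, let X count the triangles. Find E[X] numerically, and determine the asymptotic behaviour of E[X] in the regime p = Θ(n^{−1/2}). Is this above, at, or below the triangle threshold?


Number of potential triangles: C(63, 3) = 39711.
Each occurs with probability p³ ≈ (0.503953)³ ≈ 1.27987970e-01.
By linearity: E[X] = C(63, 3)·p³ ≈ 39711 · 1.27987970e-01 ≈ 5082.530265.
Since α = 1/2 < 1, p = c/n^{1/2} ≫ 1/n is above the triangle threshold p ~ 1/n. Asymptotically E[X] ~ (c³/6)·n^{3(1−α)} = (4³/6)·n^{1.5} → ∞; triangles are abundant w.h.p.

E[X] ≈ 5082.530265; in regime p = Θ(1/n^{1/2}) E[X] diverges (above the triangle threshold p ~ 1/n).


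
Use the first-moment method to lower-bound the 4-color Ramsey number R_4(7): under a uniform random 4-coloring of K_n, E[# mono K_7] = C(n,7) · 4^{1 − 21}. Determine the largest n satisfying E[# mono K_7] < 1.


We need C(n, 7) · 4^{1 − 21} < 1, i.e. C(n, 7) < 4^{21 − 1} = 1099511627776.
Check values of n near the boundary:
  n = 176: C(176, 7) = 919790691600; 919790691600 < 1099511627776? YES
  n = 177: C(177, 7) = 957664425960; 957664425960 < 1099511627776? YES
  n = 178: C(178, 7) = 996867063280; 996867063280 < 1099511627776? YES
  n = 179: C(179, 7) = 1037437234460; 1037437234460 < 1099511627776? YES
  n = 180: C(180, 7) = 1079414463600; 1079414463600 < 1099511627776? YES
  n = 181: C(181, 7) = 1122839183400; 1122839183400 < 1099511627776? NO
The largest n with C(n, 7) < 1099511627776 is n = 180 (where E[X] = 67463403975/68719476736 ≈ 0.9817). Hence R_4(7) > 180, i.e. R_4(7) ≥ 181.

Largest n = 180; hence R_4(7) > 180.


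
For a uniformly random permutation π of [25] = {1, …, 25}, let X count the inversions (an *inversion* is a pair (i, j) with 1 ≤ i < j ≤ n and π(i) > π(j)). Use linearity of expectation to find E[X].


Write X = Σ X_I over the C(25, 2) = 300 pairs i < j, with X_I the indicator of one inversion.
There are 300 indicators.
For each fixed pair i < j, the values π(i) and π(j) are two distinct elements of {1, …, 25} in uniformly random order; by symmetry P[π(i) > π(j)] = 1/2.
By linearity: E[X] = 300 · (1/2) = C(25, 2) · (1/2) = 300/2 = 150 ≈ 150.000000.

E[X] = 150 = 150.000000.


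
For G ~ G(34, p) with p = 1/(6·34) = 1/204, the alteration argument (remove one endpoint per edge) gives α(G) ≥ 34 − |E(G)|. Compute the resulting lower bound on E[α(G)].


E[|E(G)|] = C(34, 2)·p = 561 · (1/204) = 11/4.
E[α(G)] ≥ n − E[|E(G)|] = 34 − 11/4 = 125/4.
Numerically: ≈ 31.25000.
(This is only a lower bound; the true E[α(G)] may be larger.)

E[α(G)] ≥ 125/4 ≈ 31.25000.


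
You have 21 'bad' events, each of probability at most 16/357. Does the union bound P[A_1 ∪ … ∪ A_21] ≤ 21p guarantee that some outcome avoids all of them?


Union bound: P[∪_{i=1}^{21} A_i] ≤ Σ_i P[A_i] ≤ 21·p = 21·(16/357) = 16/17.
Numerically: 16/17 ≈ 0.9411765.
Is 16/17 < 1? YES.
Since P[∪ A_i] ≤ 16/17 < 1, the complement has P[∩ A_i^c] ≥ 1 − 16/17 = 1/17 > 0, so some outcome avoids every A_i.

21·p = 16/17 ≈ 0.9411765; existence CERTIFIED by the union bound.


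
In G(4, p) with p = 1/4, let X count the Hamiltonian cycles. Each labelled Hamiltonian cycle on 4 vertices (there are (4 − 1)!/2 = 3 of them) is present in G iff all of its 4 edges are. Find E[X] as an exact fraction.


K_4 has (4 − 1)!/2 = 3 labelled Hamiltonian cycles.
For each such Hamiltonian cycle H, let X_H = 1 if all 4 edges of H are present in G. Then P[X_H = 1] = p^{4} = (1/4)^{4} = 1/256.
By linearity: E[X] = Σ_H E[X_H] = 3 · p^{4} = 3 · 1/256 = 3/256.
Numerically: E[X] ≈ 0.0117.

E[X] = 3 · (1/4)^{4} = 3/256 ≈ 0.0117.


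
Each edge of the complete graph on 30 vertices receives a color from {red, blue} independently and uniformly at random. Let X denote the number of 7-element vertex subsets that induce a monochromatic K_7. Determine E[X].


Let X = Σ_S X_S over the C(30, 7) = 2035800 subsets S of size 7, where X_S = 1 if the K_7 on S is monochromatic.
For a fixed S, the K_7 on S has C(7, 2) = 21 edges. P[all 21 edges red] = (1/2)^21, and likewise for blue, so P[monochromatic] = 2·(1/2)^21 = 2^{1 − 21} = 1/1048576.
By linearity: E[X] = C(30, 7) · 2^{1 − 21} = 2035800 · 1/1048576 = 254475/131072.
Numerically: E[X] ≈ 1.941.

E[X] = C(30,7)·2^(1−C(7,2)) = 254475/131072 ≈ 1.941.


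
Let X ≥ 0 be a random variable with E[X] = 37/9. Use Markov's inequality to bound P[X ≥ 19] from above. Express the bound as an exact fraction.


μ = E[X] = 37/9, a = 19.
Markov: P[X ≥ 19] ≤ μ/a = (37/9)/19 = 37/171.
Numerically: ≈ 0.21637.
(Since a = 19 > μ = 4.11111, the bound 37/171 is < 1 and informative.)

P[X ≥ 19] ≤ 37/171 ≈ 0.21637.


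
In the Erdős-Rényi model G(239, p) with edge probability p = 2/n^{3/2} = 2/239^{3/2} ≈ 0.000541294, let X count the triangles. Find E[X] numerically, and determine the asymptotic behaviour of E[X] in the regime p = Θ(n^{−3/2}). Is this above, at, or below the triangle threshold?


Number of potential triangles: C(239, 3) = 2246839.
Each occurs with probability p³ ≈ (0.000541294)³ ≈ 1.58598630e-10.
By linearity: E[X] = C(239, 3)·p³ ≈ 2246839 · 1.58598630e-10 ≈ 0.000356.
Since α = 3/2 > 1, p = c/n^{3/2} = o(1/n) is below the triangle threshold p ~ 1/n. Asymptotically E[X] ~ (c³/6)·n^{3(1−α)} = (2³/6)·n^{-1.5} → 0, so by Markov's inequality G has no triangles w.h.p.

E[X] ≈ 0.000356; in regime p = Θ(1/n^{3/2}) E[X] tends to 0 (below the triangle threshold p ~ 1/n).


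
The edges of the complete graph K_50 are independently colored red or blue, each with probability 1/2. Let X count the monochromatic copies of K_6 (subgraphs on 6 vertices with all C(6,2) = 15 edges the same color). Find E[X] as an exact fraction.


Let X = Σ_S X_S over the C(50, 6) = 15890700 subsets S of size 6, where X_S = 1 if the K_6 on S is monochromatic.
For a fixed S, the K_6 on S has C(6, 2) = 15 edges. P[all 15 edges red] = (1/2)^15, and likewise for blue, so P[monochromatic] = 2·(1/2)^15 = 2^{1 − 15} = 1/16384.
By linearity of expectation: E[X] = C(50, 6) · 2^{1 − 15} = 15890700 · 1/16384 = 3972675/4096.
Numerically: E[X] ≈ 969.891357.

E[X] = C(50,6)·2^(1−C(6,2)) = 3972675/4096 ≈ 969.891357.


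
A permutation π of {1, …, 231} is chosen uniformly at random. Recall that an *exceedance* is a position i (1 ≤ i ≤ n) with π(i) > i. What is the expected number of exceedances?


Write X = Σ_{i=1}^{231} X_i, where X_i = 1_{π(i) > i}.
For each fixed i, π(i) is uniform over {1, …, 231} (marginal of a uniform permutation), so P[π(i) > i] = (n − i)/n. Summing: Σ_{i=1}^{231} (n − i)/n = (0 + 1 + … + 230)/231 = 231(231 − 1)/(2·231) = (231 − 1)/2.
Hence E[X] = Σ_{i=1}^{231} (231 − i)/231 = 115 ≈ 115.00000.

E[X] = 115 = 115.00000.


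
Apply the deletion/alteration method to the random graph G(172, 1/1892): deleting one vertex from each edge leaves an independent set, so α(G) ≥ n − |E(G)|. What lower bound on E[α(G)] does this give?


E[|E(G)|] = C(172, 2)·p = 14706 · (1/1892) = 171/22.
E[α(G)] ≥ n − E[|E(G)|] = 172 − 171/22 = 3613/22.
Numerically: ≈ 164.2273.
(This is only a lower bound; the true E[α(G)] may be larger.)

E[α(G)] ≥ 3613/22 ≈ 164.2273.


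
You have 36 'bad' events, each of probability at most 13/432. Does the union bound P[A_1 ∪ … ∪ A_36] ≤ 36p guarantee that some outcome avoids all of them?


Union bound: P[∪_{i=1}^{36} A_i] ≤ Σ_i P[A_i] ≤ 36·p = 36·(13/432) = 13/12.
Numerically: 13/12 ≈ 1.0833333.
Is 13/12 < 1? NO.
Since the bound 13/12 is ≥ 1, the union bound is uninformative here; it does NOT by itself certify existence.

36·p = 13/12 ≈ 1.0833333; existence NOT certified by the union bound.


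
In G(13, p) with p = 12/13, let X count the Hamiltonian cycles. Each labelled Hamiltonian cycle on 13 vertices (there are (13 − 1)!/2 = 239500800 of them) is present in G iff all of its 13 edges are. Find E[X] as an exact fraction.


K_13 has (13 − 1)!/2 = 239500800 labelled Hamiltonian cycles.
For each such Hamiltonian cycle H, let X_H = 1 if all 13 edges of H are present in G. Then P[X_H = 1] = p^{13} = (12/13)^{13} = 106993205379072/302875106592253.
By linearity: E[X] = Σ_H E[X_H] = 239500800 · p^{13} = 239500800 · 106993205379072/302875106592253 = 25624958282852047257600/302875106592253.
Numerically: E[X] ≈ 8.46057e+07.

E[X] = 239500800 · (12/13)^{13} = 25624958282852047257600/302875106592253 ≈ 8.46057e+07.


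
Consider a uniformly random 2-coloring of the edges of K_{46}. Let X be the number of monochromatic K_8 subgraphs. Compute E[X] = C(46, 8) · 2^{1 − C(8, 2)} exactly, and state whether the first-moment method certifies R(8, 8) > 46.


E[X] = C(46, 8) · 2^{1 − 28} = 260932815 · 2^{−27} = 260932815/134217728.
As a reduced fraction: E[X] = 260932815/134217728 ≈ 1.944101.
Is E[X] < 1? NO.
Since E[X] ≥ 1, the first-moment bound is inconclusive at n = 46; it does NOT by itself certify R(8, 8) > 46.

E[X] = 260932815/134217728 ≈ 1.944101; E[X] ≥ 1; first-moment method inconclusive here.


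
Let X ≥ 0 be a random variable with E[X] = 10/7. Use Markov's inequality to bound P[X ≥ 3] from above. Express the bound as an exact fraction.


μ = E[X] = 10/7, a = 3.
Markov: P[X ≥ 3] ≤ μ/a = (10/7)/3 = 10/21.
Numerically: ≈ 0.47619.
(Since a = 3 > μ = 1.42857, the bound 10/21 is < 1 and informative.)

P[X ≥ 3] ≤ 10/21 ≈ 0.47619.


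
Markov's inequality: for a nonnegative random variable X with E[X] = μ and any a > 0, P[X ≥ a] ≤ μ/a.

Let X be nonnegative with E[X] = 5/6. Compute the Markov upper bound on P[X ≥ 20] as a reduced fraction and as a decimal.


μ = E[X] = 5/6, a = 20.
Markov: P[X ≥ 20] ≤ μ/a = (5/6)/20 = 1/24.
Numerically: ≈ 0.04167.
(Since a = 20 > μ = 0.83333, the bound 1/24 is < 1 and informative.)

P[X ≥ 20] ≤ 1/24 ≈ 0.04167.


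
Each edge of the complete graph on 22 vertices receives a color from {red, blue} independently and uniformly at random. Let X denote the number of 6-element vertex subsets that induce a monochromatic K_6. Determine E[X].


Let X = Σ_S X_S over the C(22, 6) = 74613 subsets S of size 6, where X_S = 1 if the K_6 on S is monochromatic.
For a fixed S, the K_6 on S has C(6, 2) = 15 edges. P[all 15 edges red] = (1/2)^15, and likewise for blue, so P[monochromatic] = 2·(1/2)^15 = 2^{1 − 15} = 1/16384.
By linearity: E[X] = C(22, 6) · 2^{1 − 15} = 74613 · 1/16384 = 74613/16384.
Numerically: E[X] ≈ 4.55402.

E[X] = C(22,6)·2^(1−C(6,2)) = 74613/16384 ≈ 4.55402.


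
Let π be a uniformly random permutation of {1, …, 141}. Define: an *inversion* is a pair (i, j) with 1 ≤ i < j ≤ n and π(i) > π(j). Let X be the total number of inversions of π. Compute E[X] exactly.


Write X = Σ X_I over the C(141, 2) = 9870 pairs i < j, with X_I the indicator of one inversion.
There are 9870 indicators.
For each fixed pair i < j, the values π(i) and π(j) are two distinct elements of {1, …, 141} in uniformly random order; by symmetry P[π(i) > π(j)] = 1/2.
By linearity: E[X] = 9870 · (1/2) = C(141, 2) · (1/2) = 9870/2 = 4935 ≈ 4935.000000.

E[X] = 4935 = 4935.000000.


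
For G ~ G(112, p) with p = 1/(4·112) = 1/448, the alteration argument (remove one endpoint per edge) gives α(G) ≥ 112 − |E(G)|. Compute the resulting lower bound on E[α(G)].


E[|E(G)|] = C(112, 2)·p = 6216 · (1/448) = 111/8.
E[α(G)] ≥ n − E[|E(G)|] = 112 − 111/8 = 785/8.
Numerically: ≈ 98.125000.
(This is only a lower bound; the true E[α(G)] may be larger.)

E[α(G)] ≥ 785/8 ≈ 98.125000.


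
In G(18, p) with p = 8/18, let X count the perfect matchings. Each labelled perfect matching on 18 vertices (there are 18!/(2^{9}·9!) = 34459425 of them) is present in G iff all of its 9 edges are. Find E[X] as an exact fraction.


K_18 has 18!/(2^{9}·9!) = 34459425 labelled perfect matchings.
For each such perfect matching H, let X_H = 1 if all 9 edges of H are present in G. Then P[X_H = 1] = p^{9} = (4/9)^{9} = 262144/387420489.
By linearity of expectation: E[X] = Σ_H E[X_H] = 34459425 · p^{9} = 34459425 · 262144/387420489 = 111522611200/4782969.
Numerically: E[X] ≈ 23317.

E[X] = 34459425 · (4/9)^{9} = 111522611200/4782969 ≈ 23317.


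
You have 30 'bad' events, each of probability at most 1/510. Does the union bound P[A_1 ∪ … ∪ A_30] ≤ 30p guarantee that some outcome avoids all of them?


Union bound: P[∪_{i=1}^{30} A_i] ≤ Σ_i P[A_i] ≤ 30·p = 30·(1/510) = 1/17.
Numerically: 1/17 ≈ 0.0588235.
Is 1/17 < 1? YES.
Since P[∪ A_i] ≤ 1/17 < 1, the complement has P[∩ A_i^c] ≥ 1 − 1/17 = 16/17 > 0, so some outcome avoids every A_i.

30·p = 1/17 ≈ 0.0588235; existence CERTIFIED by the union bound.


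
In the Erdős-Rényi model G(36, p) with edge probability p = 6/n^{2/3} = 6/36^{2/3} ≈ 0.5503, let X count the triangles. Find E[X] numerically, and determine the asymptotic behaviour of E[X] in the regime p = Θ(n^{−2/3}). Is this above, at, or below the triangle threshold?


Number of potential triangles: C(36, 3) = 7140.
Each occurs with probability p³ ≈ (0.5503)³ ≈ 1.666667e-01.
By linearity: E[X] = C(36, 3)·p³ ≈ 7140 · 1.666667e-01 ≈ 1190.0000.
Since α = 2/3 < 1, p = c/n^{2/3} ≫ 1/n is above the triangle threshold p ~ 1/n. Asymptotically E[X] ~ (c³/6)·n^{3(1−α)} = (6³/6)·n^{1} → ∞; triangles are abundant w.h.p.

E[X] ≈ 1190.0000; in regime p = Θ(1/n^{2/3}) E[X] diverges (above the triangle threshold p ~ 1/n).


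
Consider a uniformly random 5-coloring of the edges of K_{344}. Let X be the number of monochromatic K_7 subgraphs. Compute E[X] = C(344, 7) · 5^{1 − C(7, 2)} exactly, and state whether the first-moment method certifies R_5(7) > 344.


E[X] = C(344, 7) · 5^{1 − 21} = 106364775244728 · 5^{−20} = 106364775244728/95367431640625.
As a reduced fraction: E[X] = 106364775244728/95367431640625 ≈ 1.1153155.
Is E[X] < 1? NO.
Since E[X] ≥ 1, the first-moment bound is inconclusive at n = 344; it does NOT by itself certify R_5(7) > 344.

E[X] = 106364775244728/95367431640625 ≈ 1.1153155; E[X] ≥ 1; first-moment method inconclusive here.


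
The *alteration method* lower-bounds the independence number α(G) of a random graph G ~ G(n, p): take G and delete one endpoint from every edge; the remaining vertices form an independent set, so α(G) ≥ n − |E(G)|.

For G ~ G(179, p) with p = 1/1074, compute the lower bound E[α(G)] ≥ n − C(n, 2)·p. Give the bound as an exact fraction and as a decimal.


E[|E(G)|] = C(179, 2)·p = 15931 · (1/1074) = 89/6.
E[α(G)] ≥ n − E[|E(G)|] = 179 − 89/6 = 985/6.
Numerically: ≈ 164.166667.
(This is only a lower bound; the true E[α(G)] may be larger.)

E[α(G)] ≥ 985/6 ≈ 164.166667.


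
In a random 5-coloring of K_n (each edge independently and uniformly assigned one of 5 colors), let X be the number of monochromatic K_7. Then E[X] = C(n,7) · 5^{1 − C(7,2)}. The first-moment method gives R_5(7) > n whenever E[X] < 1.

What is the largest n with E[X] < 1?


We need C(n, 7) · 5^{1 − 21} < 1, i.e. C(n, 7) < 5^{21 − 1} = 95367431640625.
Check values of n near the boundary:
  n = 332: C(332, 7) = 82772214646616; 82772214646616 < 95367431640625? YES
  n = 333: C(333, 7) = 84549532139028; 84549532139028 < 95367431640625? YES
  n = 334: C(334, 7) = 86359460961576; 86359460961576 < 95367431640625? YES
  n = 335: C(335, 7) = 88202498238195; 88202498238195 < 95367431640625? YES
  n = 336: C(336, 7) = 90079147136880; 90079147136880 < 95367431640625? YES
  n = 337: C(337, 7) = 91989916924632; 91989916924632 < 95367431640625? YES
  n = 338: C(338, 7) = 93935323022736; 93935323022736 < 95367431640625? YES
  n = 339: C(339, 7) = 95915887062372; 95915887062372 < 95367431640625? NO
The largest n with C(n, 7) < 95367431640625 is n = 338 (where E[X] = 93935323022736/95367431640625 ≈ 0.985). Hence R_5(7) > 338, i.e. R_5(7) ≥ 339.

Largest n = 338; hence R_5(7) > 338.


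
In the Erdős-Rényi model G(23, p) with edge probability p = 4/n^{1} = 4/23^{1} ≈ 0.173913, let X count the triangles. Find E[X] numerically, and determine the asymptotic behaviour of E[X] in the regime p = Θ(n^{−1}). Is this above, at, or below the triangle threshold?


Number of potential triangles: C(23, 3) = 1771.
Each occurs with probability p³ ≈ (0.173913)³ ≈ 5.26012986e-03.
By linearity: E[X] = C(23, 3)·p³ ≈ 1771 · 5.26012986e-03 ≈ 9.315690.
Here α = 1, so p = 4/n is exactly at the triangle threshold p ~ 1/n. Asymptotically E[X] → c³/6 = 4³/6 = 32/3 ≈ 10.666667, a bounded constant. In this regime the triangle count is asymptotically Poisson(c³/6).

E[X] ≈ 9.315690; in regime p = Θ(1/n^{1}) E[X] stays bounded (at the triangle threshold p ~ 1/n).


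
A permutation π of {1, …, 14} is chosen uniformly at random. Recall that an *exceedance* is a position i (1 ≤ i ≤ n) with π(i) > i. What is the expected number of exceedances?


Write X = Σ_{i=1}^{14} X_i, where X_i = 1_{π(i) > i}.
For each fixed i, π(i) is uniform over {1, …, 14} (marginal of a uniform permutation), so P[π(i) > i] = (n − i)/n. Summing: Σ_{i=1}^{14} (n − i)/n = (0 + 1 + … + 13)/14 = 14(14 − 1)/(2·14) = (14 − 1)/2.
Hence E[X] = Σ_{i=1}^{14} (14 − i)/14 = 13/2 ≈ 6.5000.

E[X] = 13/2 = 6.5000.


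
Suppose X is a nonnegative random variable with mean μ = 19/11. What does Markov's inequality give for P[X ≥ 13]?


μ = E[X] = 19/11, a = 13.
Markov: P[X ≥ 13] ≤ μ/a = (19/11)/13 = 19/143.
Numerically: ≈ 0.1329.
(Since a = 13 > μ = 1.7273, the bound 19/143 is < 1 and informative.)

P[X ≥ 13] ≤ 19/143 ≈ 0.1329.


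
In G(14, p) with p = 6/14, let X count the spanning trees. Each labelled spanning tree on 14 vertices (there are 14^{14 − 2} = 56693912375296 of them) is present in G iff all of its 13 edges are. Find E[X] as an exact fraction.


K_14 has 14^{14 − 2} = 56693912375296 labelled spanning trees.
For each such spanning tree H, let X_H = 1 if all 13 edges of H are present in G. Then P[X_H = 1] = p^{13} = (3/7)^{13} = 1594323/96889010407.
By linearity: E[X] = Σ_H E[X_H] = 56693912375296 · p^{13} = 56693912375296 · 1594323/96889010407 = 6530347008/7.
Numerically: E[X] ≈ 9.329e+08.

E[X] = 56693912375296 · (3/7)^{13} = 6530347008/7 ≈ 9.329e+08.


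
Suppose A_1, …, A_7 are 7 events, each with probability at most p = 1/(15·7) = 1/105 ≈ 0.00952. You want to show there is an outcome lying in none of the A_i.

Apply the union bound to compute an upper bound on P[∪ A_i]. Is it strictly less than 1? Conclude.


Union bound: P[∪_{i=1}^{7} A_i] ≤ Σ_i P[A_i] ≤ 7·p = 7·(1/105) = 1/15.
Numerically: 1/15 ≈ 0.06667.
Is 1/15 < 1? YES.
Since P[∪ A_i] ≤ 1/15 < 1, the complement has P[∩ A_i^c] ≥ 1 − 1/15 = 14/15 > 0, so some outcome avoids every A_i.

7·p = 1/15 ≈ 0.06667; existence CERTIFIED by the union bound.


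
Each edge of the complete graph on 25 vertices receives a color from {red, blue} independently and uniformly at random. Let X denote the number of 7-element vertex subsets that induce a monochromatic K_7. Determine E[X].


Let X = Σ_S X_S over the C(25, 7) = 480700 subsets S of size 7, where X_S = 1 if the K_7 on S is monochromatic.
For a fixed S, the K_7 on S has C(7, 2) = 21 edges. P[all 21 edges red] = (1/2)^21, and likewise for blue, so P[monochromatic] = 2·(1/2)^21 = 2^{1 − 21} = 1/1048576.
By linearity of expectation: E[X] = C(25, 7) · 2^{1 − 21} = 480700 · 1/1048576 = 120175/262144.
Numerically: E[X] ≈ 0.458431.

E[X] = C(25,7)·2^(1−C(7,2)) = 120175/262144 ≈ 0.458431.


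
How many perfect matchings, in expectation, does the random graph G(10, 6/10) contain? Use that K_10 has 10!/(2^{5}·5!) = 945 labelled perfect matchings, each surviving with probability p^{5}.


K_10 has 10!/(2^{5}·5!) = 945 labelled perfect matchings.
For each such perfect matching H, let X_H = 1 if all 5 edges of H are present in G. Then P[X_H = 1] = p^{5} = (3/5)^{5} = 243/3125.
By linearity of expectation: E[X] = Σ_H E[X_H] = 945 · p^{5} = 945 · 243/3125 = 45927/625.
Numerically: E[X] ≈ 73.48.

E[X] = 945 · (3/5)^{5} = 45927/625 ≈ 73.48.


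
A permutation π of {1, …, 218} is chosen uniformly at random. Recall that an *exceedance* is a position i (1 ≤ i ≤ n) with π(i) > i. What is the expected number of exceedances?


Write X = Σ_{i=1}^{218} X_i, where X_i = 1_{π(i) > i}.
For each fixed i, π(i) is uniform over {1, …, 218} (marginal of a uniform permutation), so P[π(i) > i] = (n − i)/n. Summing: Σ_{i=1}^{218} (n − i)/n = (0 + 1 + … + 217)/218 = 218(218 − 1)/(2·218) = (218 − 1)/2.
Hence E[X] = Σ_{i=1}^{218} (218 − i)/218 = 217/2 ≈ 108.500.

E[X] = 217/2 = 108.500.


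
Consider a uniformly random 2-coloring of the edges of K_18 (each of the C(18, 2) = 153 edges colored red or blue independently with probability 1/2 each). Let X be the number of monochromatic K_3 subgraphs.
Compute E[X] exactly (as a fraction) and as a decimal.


Let X = Σ_S X_S over the C(18, 3) = 816 subsets S of size 3, where X_S = 1 if the K_3 on S is monochromatic.
For a fixed S, the K_3 on S has C(3, 2) = 3 edges. P[all 3 edges red] = (1/2)^3, and likewise for blue, so P[monochromatic] = 2·(1/2)^3 = 2^{1 − 3} = 1/4.
Summing: E[X] = C(18, 3) · 2^{1 − 3} = 816 · 1/4 = 204.
Numerically: E[X] ≈ 204.0000.

E[X] = C(18,3)·2^(1−C(3,2)) = 204 ≈ 204.0000.


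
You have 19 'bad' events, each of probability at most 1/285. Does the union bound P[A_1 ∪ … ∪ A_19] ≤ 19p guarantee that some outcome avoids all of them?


Union bound: P[∪_{i=1}^{19} A_i] ≤ Σ_i P[A_i] ≤ 19·p = 19·(1/285) = 1/15.
Numerically: 1/15 ≈ 0.0666667.
Is 1/15 < 1? YES.
Since P[∪ A_i] ≤ 1/15 < 1, the complement has P[∩ A_i^c] ≥ 1 − 1/15 = 14/15 > 0, so some outcome avoids every A_i.

19·p = 1/15 ≈ 0.0666667; existence CERTIFIED by the union bound.


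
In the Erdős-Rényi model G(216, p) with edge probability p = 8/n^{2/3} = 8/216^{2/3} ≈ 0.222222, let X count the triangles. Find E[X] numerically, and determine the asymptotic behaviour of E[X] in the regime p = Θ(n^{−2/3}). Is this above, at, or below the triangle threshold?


Number of potential triangles: C(216, 3) = 1656360.
Each occurs with probability p³ ≈ (0.222222)³ ≈ 1.09739369e-02.
By linearity: E[X] = C(216, 3)·p³ ≈ 1656360 · 1.09739369e-02 ≈ 18176.790123.
Since α = 2/3 < 1, p = c/n^{2/3} ≫ 1/n is above the triangle threshold p ~ 1/n. Asymptotically E[X] ~ (c³/6)·n^{3(1−α)} = (8³/6)·n^{1} → ∞; triangles are abundant w.h.p.

E[X] ≈ 18176.790123; in regime p = Θ(1/n^{2/3}) E[X] diverges (above the triangle threshold p ~ 1/n).


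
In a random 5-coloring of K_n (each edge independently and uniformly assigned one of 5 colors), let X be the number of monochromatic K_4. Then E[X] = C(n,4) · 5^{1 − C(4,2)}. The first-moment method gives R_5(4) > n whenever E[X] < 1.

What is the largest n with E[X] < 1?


We need C(n, 4) · 5^{1 − 6} < 1, i.e. C(n, 4) < 5^{6 − 1} = 3125.
Check values of n near the boundary:
  n = 13: C(13, 4) = 715; 715 < 3125? YES
  n = 14: C(14, 4) = 1001; 1001 < 3125? YES
  n = 15: C(15, 4) = 1365; 1365 < 3125? YES
  n = 16: C(16, 4) = 1820; 1820 < 3125? YES
  n = 17: C(17, 4) = 2380; 2380 < 3125? YES
  n = 18: C(18, 4) = 3060; 3060 < 3125? YES
  n = 19: C(19, 4) = 3876; 3876 < 3125? NO
The largest n with C(n, 4) < 3125 is n = 18 (where E[X] = 612/625 ≈ 0.9792). Hence R_5(4) > 18, i.e. R_5(4) ≥ 19.

Largest n = 18; hence R_5(4) > 18.


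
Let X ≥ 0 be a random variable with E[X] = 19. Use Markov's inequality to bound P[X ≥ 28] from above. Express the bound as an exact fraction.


μ = E[X] = 19, a = 28.
Markov: P[X ≥ 28] ≤ μ/a = (19)/28 = 19/28.
Numerically: ≈ 0.67857.
(Since a = 28 > μ = 19.00000, the bound 19/28 is < 1 and informative.)

P[X ≥ 28] ≤ 19/28 ≈ 0.67857.
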